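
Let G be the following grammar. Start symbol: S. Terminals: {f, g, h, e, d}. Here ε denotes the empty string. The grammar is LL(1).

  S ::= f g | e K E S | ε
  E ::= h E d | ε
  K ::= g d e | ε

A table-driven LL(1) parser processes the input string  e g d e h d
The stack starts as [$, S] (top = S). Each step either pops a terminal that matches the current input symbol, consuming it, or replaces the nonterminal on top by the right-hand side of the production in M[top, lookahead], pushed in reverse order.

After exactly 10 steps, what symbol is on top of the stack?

S

step 1: stack=$ S  input=e g d e h d $  — expand S ::= e K E S
step 2: stack=$ S E K e  input=e g d e h d $  — match e
step 3: stack=$ S E K  input=g d e h d $  — expand K ::= g d e
step 4: stack=$ S E e d g  input=g d e h d $  — match g
step 5: stack=$ S E e d  input=d e h d $  — match d
step 6: stack=$ S E e  input=e h d $  — match e
step 7: stack=$ S E  input=h d $  — expand E ::= h E d
step 8: stack=$ S d E h  input=h d $  — match h
step 9: stack=$ S d E  input=d $  — expand E ::= ε
step 10: stack=$ S d  input=d $  — match d
Stack after step 10: $ S (top = S).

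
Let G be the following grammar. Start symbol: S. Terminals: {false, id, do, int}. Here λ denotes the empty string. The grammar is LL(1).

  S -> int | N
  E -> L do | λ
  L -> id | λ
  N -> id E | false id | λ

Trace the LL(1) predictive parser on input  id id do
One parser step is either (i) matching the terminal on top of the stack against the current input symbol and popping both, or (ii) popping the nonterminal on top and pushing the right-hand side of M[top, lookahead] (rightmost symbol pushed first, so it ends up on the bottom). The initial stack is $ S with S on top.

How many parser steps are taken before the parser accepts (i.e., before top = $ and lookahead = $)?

     Stack    Input       Action
  1  $ S      id id do $  expand S -> N
  2  $ N      id id do $  expand N -> id E
  3  $ E id   id id do $  match id
  4  $ E      id do $     expand E -> L do
  5  $ do L   id do $     expand L -> id
  6  $ do id  id do $     match id
  7  $ do     do $        match do
Accept reached after 7 steps.

7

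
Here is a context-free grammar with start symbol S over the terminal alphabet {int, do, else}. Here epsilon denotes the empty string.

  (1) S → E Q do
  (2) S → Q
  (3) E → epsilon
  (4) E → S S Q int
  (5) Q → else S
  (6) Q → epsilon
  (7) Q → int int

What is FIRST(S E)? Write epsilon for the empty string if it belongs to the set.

{epsilon, do, else, int}

FIRST(Q) = {epsilon, else, int}
FIRST(S) = {epsilon, do, else, int}  (via E Q do, Q)
FIRST(E) = {epsilon, do, else, int}  (via S S Q int)
FIRST(S E): take FIRST of each symbol in turn, carrying on past any symbol whose FIRST contains epsilon; result {epsilon, do, else, int}.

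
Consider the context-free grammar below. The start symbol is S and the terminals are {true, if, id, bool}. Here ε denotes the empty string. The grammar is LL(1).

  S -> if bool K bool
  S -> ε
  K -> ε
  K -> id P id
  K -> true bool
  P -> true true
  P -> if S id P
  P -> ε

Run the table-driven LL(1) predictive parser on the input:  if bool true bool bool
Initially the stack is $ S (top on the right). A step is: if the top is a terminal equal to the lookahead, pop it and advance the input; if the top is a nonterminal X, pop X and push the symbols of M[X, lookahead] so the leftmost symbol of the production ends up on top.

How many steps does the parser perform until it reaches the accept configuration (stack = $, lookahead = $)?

7

step 1: stack=$ S  input=if bool true bool bool $  — expand S -> if bool K bool
step 2: stack=$ bool K bool if  input=if bool true bool bool $  — match if
step 3: stack=$ bool K bool  input=bool true bool bool $  — match bool
step 4: stack=$ bool K  input=true bool bool $  — expand K -> true bool
step 5: stack=$ bool bool true  input=true bool bool $  — match true
step 6: stack=$ bool bool  input=bool bool $  — match bool
step 7: stack=$ bool  input=bool $  — match bool
Accept reached after 7 steps.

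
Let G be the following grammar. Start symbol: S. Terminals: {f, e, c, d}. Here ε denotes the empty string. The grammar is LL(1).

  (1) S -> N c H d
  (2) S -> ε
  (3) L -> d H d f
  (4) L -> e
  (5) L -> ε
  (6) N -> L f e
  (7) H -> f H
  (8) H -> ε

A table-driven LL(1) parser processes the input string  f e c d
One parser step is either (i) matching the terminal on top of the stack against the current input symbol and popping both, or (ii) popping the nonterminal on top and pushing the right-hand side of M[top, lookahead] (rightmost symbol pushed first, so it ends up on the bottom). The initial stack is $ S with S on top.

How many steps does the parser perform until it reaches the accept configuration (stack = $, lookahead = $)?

step 1: stack=$ S  input=f e c d $  — expand S -> N c H d
step 2: stack=$ d H c N  input=f e c d $  — expand N -> L f e
step 3: stack=$ d H c e f L  input=f e c d $  — expand L -> ε
step 4: stack=$ d H c e f  input=f e c d $  — match f
step 5: stack=$ d H c e  input=e c d $  — match e
step 6: stack=$ d H c  input=c d $  — match c
step 7: stack=$ d H  input=d $  — expand H -> ε
step 8: stack=$ d  input=d $  — match d
Accept reached after 8 steps.

8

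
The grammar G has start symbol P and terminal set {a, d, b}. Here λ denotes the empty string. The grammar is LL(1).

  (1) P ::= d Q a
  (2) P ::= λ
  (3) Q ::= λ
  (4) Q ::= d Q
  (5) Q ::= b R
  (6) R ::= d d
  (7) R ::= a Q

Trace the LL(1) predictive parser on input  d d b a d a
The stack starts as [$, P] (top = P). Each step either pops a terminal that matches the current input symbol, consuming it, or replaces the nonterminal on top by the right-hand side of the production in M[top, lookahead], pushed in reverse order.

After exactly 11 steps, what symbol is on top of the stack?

      Stack    Input          Action
   1  $ P      d d b a d a $  expand P ::= d Q a
   2  $ a Q d  d d b a d a $  match d
   3  $ a Q    d b a d a $    expand Q ::= d Q
   4  $ a Q d  d b a d a $    match d
   5  $ a Q    b a d a $      expand Q ::= b R
   6  $ a R b  b a d a $      match b
   7  $ a R    a d a $        expand R ::= a Q
   8  $ a Q a  a d a $        match a
   9  $ a Q    d a $          expand Q ::= d Q
  10  $ a Q d  d a $          match d
  11  $ a Q    a $            expand Q ::= λ
Stack after step 11: $ a (top = a).

a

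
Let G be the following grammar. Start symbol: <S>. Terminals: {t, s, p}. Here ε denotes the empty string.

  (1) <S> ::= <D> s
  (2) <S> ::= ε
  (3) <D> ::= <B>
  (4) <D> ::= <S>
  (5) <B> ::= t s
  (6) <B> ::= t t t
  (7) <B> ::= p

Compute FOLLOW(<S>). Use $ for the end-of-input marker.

{$, s}

FIRST(<B>): from <B>::=t s we get {t}; from <B>::=t t t we get {t}; from <B>::=p we get {p}. So FIRST(<B>) = {p, t}.
FIRST(<S>): from <S>::=<D> s we get {p, s, t}; from <S>::=ε we get {ε}. So FIRST(<S>) = {ε, p, s, t}.
FIRST(<D>): from <D>::=<B> we get {p, t}; from <D>::=<S> we get {ε, p, s, t}. So FIRST(<D>) = {ε, p, s, t}.
FOLLOW(<S>) includes $ since <S> is the start symbol.
FOLLOW(<D>): in <S>::=<D> s, <D> is followed by s with FIRST {s}. Thus FOLLOW(<D>) = {s}.
FOLLOW(<S>): in <D>::=<S>, the suffix after <S> is empty, so FOLLOW(<S>) ⊇ FOLLOW(<D>) = {s}. Thus FOLLOW(<S>) = {$, s}.
FOLLOW(<B>): in <D>::=<B>, the suffix after <B> is empty, so FOLLOW(<B>) ⊇ FOLLOW(<D>) = {s}. Thus FOLLOW(<B>) = {s}.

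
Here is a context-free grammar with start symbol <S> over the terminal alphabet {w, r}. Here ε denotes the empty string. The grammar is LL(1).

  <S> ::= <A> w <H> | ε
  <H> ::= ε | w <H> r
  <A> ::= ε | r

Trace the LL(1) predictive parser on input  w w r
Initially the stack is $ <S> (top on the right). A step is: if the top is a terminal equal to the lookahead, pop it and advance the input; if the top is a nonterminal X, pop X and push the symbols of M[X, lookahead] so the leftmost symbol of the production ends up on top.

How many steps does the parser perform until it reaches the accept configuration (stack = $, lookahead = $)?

     Stack        Input    Action
  1  $ <S>        w w r $  expand <S> ::= <A> w <H>
  2  $ <H> w <A>  w w r $  expand <A> ::= ε
  3  $ <H> w      w w r $  match w
  4  $ <H>        w r $    expand <H> ::= w <H> r
  5  $ r <H> w    w r $    match w
  6  $ r <H>      r $      expand <H> ::= ε
  7  $ r          r $      match r
Accept reached after 7 steps.

7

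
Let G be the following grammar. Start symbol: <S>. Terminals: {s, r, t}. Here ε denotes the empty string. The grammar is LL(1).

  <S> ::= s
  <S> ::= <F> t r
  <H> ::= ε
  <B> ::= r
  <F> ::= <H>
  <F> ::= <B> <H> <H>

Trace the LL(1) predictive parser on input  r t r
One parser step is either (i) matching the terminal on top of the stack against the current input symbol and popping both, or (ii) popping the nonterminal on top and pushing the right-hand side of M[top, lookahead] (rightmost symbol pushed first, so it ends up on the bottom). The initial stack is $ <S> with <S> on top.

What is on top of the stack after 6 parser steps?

t

step 1: stack=$ <S>  input=r t r $  — expand <S> ::= <F> t r
step 2: stack=$ r t <F>  input=r t r $  — expand <F> ::= <B> <H> <H>
step 3: stack=$ r t <H> <H> <B>  input=r t r $  — expand <B> ::= r
step 4: stack=$ r t <H> <H> r  input=r t r $  — match r
step 5: stack=$ r t <H> <H>  input=t r $  — expand <H> ::= ε
step 6: stack=$ r t <H>  input=t r $  — expand <H> ::= ε
Stack after step 6: $ r t (top = t).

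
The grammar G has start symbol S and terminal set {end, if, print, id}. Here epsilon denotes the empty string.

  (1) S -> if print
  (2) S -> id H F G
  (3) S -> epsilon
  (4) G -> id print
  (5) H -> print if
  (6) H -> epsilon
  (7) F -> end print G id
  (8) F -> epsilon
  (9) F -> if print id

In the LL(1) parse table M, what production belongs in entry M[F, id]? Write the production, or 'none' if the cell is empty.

F -> epsilon

FIRST(S) = {epsilon, id, if}
FIRST(G) = {id}
FIRST(H) = {epsilon, print}
FIRST(F) = {epsilon, end, if}
FOLLOW(S) includes $ since S is the start symbol.
FOLLOW(F): in S->id H F G, F is followed by G with FIRST {id}. Thus FOLLOW(F) = {id}.
For F -> end print G id: FIRST(end print G id) = {end}, so it goes in M[F, t] for t ∈ {end}.
For F -> epsilon: FIRST(epsilon) = {epsilon}, so it goes in M[F, t] for t ∈ {}; since epsilon ∈ FIRST, also for every t ∈ FOLLOW(F) = {id}.
For F -> if print id: FIRST(if print id) = {if}, so it goes in M[F, t] for t ∈ {if}.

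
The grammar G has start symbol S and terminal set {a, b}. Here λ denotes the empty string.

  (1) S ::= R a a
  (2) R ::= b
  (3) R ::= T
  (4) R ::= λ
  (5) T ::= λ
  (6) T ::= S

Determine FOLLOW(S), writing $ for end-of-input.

{$, a}

FIRST(S) = {a, b}  (via R a a)
FIRST(T) = {λ, a, b}  (via S)
FIRST(R) = {λ, a, b}  (via T)
FOLLOW(S) includes $ since S is the start symbol.
FOLLOW(R): in S::=R a a, R is followed by a a with FIRST {a}. Thus FOLLOW(R) = {a}.
FOLLOW(T): in R::=T, the suffix after T is empty, so FOLLOW(T) ⊇ FOLLOW(R) = {a}. Thus FOLLOW(T) = {a}.
FOLLOW(S): in T::=S, the suffix after S is empty, so FOLLOW(S) ⊇ FOLLOW(T) = {a}. Thus FOLLOW(S) = {$, a}.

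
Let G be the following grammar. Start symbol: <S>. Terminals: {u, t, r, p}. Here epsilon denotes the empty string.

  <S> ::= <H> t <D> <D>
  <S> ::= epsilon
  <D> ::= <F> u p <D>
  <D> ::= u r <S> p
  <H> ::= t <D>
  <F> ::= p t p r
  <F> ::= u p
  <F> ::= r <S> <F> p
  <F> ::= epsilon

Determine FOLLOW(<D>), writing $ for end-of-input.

{$, p, r, t, u}

FIRST(<H>): from <H>::=t <D> we get {t}. So FIRST(<H>) = {t}.
FIRST(<F>): from <F>::=p t p r we get {p}; from <F>::=u p we get {u}; from <F>::=r <S> <F> p we get {r}; from <F>::=epsilon we get {epsilon}. So FIRST(<F>) = {epsilon, p, r, u}.
FIRST(<S>): from <S>::=<H> t <D> <D> we get {t}; from <S>::=epsilon we get {epsilon}. So FIRST(<S>) = {epsilon, t}.
FIRST(<D>): from <D>::=<F> u p <D> we get {p, r, u}; from <D>::=u r <S> p we get {u}. So FIRST(<D>) = {p, r, u}.
FOLLOW(<S>) includes $ since <S> is the start symbol.
FOLLOW(<S>): in <D>::=u r <S> p, <S> is followed by p with FIRST {p}; in <F>::=r <S> <F> p, <S> is followed by <F> p with FIRST {p, r, u}. Thus FOLLOW(<S>) = {$, p, r, u}.
FOLLOW(<H>): in <S>::=<H> t <D> <D>, <H> is followed by t <D> <D> with FIRST {t}. Thus FOLLOW(<H>) = {t}.
FOLLOW(<D>): in <S>::=<H> t <D> <D> (occurrence 1), <D> is followed by <D> with FIRST {p, r, u}; in <S>::=<H> t <D> <D> (occurrence 2), the suffix after <D> is empty, so FOLLOW(<D>) ⊇ FOLLOW(<S>) = {$, p, r, u}; in <D>::=<F> u p <D>, the suffix after <D> is empty (adds nothing new); in <H>::=t <D>, the suffix after <D> is empty, so FOLLOW(<D>) ⊇ FOLLOW(<H>) = {t}. Thus FOLLOW(<D>) = {$, p, r, t, u}.
FOLLOW(<F>): in <D>::=<F> u p <D>, <F> is followed by u p <D> with FIRST {u}; in <F>::=r <S> <F> p, <F> is followed by p with FIRST {p}. Thus FOLLOW(<F>) = {p, u}.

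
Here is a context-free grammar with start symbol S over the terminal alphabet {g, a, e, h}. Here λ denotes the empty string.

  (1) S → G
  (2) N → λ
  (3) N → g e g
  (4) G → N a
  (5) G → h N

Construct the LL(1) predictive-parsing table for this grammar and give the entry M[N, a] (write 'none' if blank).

FIRST(N): from N→λ we get {λ}; from N→g e g we get {g}. So FIRST(N) = {λ, g}.
FIRST(G): from G→N a we get {a, g}; from G→h N we get {h}. So FIRST(G) = {a, g, h}.
FIRST(S): from S→G we get {a, g, h}. So FIRST(S) = {a, g, h}.
FOLLOW(S) includes $ since S is the start symbol.
FOLLOW(G): in S→G, the suffix after G is empty, so FOLLOW(G) ⊇ FOLLOW(S) = {$}. Thus FOLLOW(G) = {$}.
FOLLOW(N): in G→N a, N is followed by a with FIRST {a}; in G→h N, the suffix after N is empty, so FOLLOW(N) ⊇ FOLLOW(G) = {$}. Thus FOLLOW(N) = {$, a}.
For N → λ: FIRST(λ) = {λ}, so it goes in M[N, t] for t ∈ {}; since λ ∈ FIRST, also for every t ∈ FOLLOW(N) = {$, a}.
For N → g e g: FIRST(g e g) = {g}, so it goes in M[N, t] for t ∈ {g}.

N → λ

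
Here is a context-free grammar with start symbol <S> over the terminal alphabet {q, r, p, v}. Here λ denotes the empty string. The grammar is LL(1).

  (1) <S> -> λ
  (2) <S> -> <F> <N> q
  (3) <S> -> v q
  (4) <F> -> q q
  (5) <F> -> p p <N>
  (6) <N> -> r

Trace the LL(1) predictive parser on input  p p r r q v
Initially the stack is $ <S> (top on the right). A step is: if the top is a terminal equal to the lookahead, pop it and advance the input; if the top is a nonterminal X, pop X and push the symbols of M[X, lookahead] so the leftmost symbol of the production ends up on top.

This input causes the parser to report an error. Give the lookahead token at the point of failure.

v

step 1: stack=$ <S>  input=p p r r q v $  — expand <S> -> <F> <N> q
step 2: stack=$ q <N> <F>  input=p p r r q v $  — expand <F> -> p p <N>
step 3: stack=$ q <N> <N> p p  input=p p r r q v $  — match p
step 4: stack=$ q <N> <N> p  input=p r r q v $  — match p
step 5: stack=$ q <N> <N>  input=r r q v $  — expand <N> -> r
step 6: stack=$ q <N> r  input=r r q v $  — match r
step 7: stack=$ q <N>  input=r q v $  — expand <N> -> r
step 8: stack=$ q r  input=r q v $  — match r
step 9: stack=$ q  input=q v $  — match q
step 10: stack=$  input=v $  — error: stack empty but input remains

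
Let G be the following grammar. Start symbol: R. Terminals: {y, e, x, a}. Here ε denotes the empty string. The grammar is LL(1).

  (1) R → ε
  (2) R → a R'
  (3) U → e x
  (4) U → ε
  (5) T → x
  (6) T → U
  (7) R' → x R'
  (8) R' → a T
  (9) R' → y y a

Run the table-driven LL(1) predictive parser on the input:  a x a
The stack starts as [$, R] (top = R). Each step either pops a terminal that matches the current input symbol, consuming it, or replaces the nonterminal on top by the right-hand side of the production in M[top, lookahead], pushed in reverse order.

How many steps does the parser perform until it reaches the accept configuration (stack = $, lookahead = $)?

     Stack   Input    Action
  1  $ R     a x a $  expand R → a R'
  2  $ R' a  a x a $  match a
  3  $ R'    x a $    expand R' → x R'
  4  $ R' x  x a $    match x
  5  $ R'    a $      expand R' → a T
  6  $ T a   a $      match a
  7  $ T     $        expand T → U
  8  $ U     $        expand U → ε
Accept reached after 8 steps.

8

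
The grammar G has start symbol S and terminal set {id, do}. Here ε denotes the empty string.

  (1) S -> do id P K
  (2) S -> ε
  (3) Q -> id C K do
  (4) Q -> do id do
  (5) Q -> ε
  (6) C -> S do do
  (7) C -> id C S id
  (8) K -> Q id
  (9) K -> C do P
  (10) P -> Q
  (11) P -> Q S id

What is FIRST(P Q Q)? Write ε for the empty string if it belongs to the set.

{ε, do, id}

FIRST(S) = {ε, do}
FIRST(Q) = {ε, do, id}
FIRST(C) = {do, id}  (via S do do)
FIRST(P) = {ε, do, id}  (via Q, Q S id)
FIRST(K) = {do, id}  (via Q id, C do P)
FIRST(P Q Q): take FIRST of each symbol in turn, carrying on past any symbol whose FIRST contains ε; result {ε, do, id}.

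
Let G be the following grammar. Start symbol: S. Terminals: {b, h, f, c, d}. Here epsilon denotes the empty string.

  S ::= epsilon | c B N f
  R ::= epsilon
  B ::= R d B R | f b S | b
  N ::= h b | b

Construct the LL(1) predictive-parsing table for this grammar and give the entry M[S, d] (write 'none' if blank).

none

FIRST(S): from S::=epsilon we get {epsilon}; from S::=c B N f we get {c}. So FIRST(S) = {epsilon, c}.
FIRST(R): from R::=epsilon we get {epsilon}. So FIRST(R) = {epsilon}.
FIRST(N): from N::=h b we get {h}; from N::=b we get {b}. So FIRST(N) = {b, h}.
FIRST(B): from B::=R d B R we get {d}; from B::=f b S we get {f}; from B::=b we get {b}. So FIRST(B) = {b, d, f}.
FOLLOW(S) includes $ since S is the start symbol.
FOLLOW(B): in S::=c B N f, B is followed by N f with FIRST {b, h}; in B::=R d B R, B is followed by R with FIRST {epsilon}; in B::=R d B R, the suffix after B is nullable (adds nothing new). Thus FOLLOW(B) = {b, h}.
FOLLOW(S): in B::=f b S, the suffix after S is empty, so FOLLOW(S) ⊇ FOLLOW(B) = {b, h}. Thus FOLLOW(S) = {$, b, h}.
For S ::= epsilon: FIRST(epsilon) = {epsilon}, so it goes in M[S, t] for t ∈ {}; since epsilon ∈ FIRST, also for every t ∈ FOLLOW(S) = {$, b, h}.
For S ::= c B N f: FIRST(c B N f) = {c}, so it goes in M[S, t] for t ∈ {c}.
None of these place a production in M[S, d].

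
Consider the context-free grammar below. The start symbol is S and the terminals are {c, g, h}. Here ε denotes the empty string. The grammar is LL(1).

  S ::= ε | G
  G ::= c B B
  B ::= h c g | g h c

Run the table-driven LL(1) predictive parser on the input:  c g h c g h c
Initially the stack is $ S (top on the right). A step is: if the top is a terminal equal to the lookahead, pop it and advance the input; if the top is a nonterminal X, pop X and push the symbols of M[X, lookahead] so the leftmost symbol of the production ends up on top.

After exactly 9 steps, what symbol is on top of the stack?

step 1: stack=$ S  input=c g h c g h c $  — expand S ::= G
step 2: stack=$ G  input=c g h c g h c $  — expand G ::= c B B
step 3: stack=$ B B c  input=c g h c g h c $  — match c
step 4: stack=$ B B  input=g h c g h c $  — expand B ::= g h c
step 5: stack=$ B c h g  input=g h c g h c $  — match g
step 6: stack=$ B c h  input=h c g h c $  — match h
step 7: stack=$ B c  input=c g h c $  — match c
step 8: stack=$ B  input=g h c $  — expand B ::= g h c
step 9: stack=$ c h g  input=g h c $  — match g
Stack after step 9: $ c h (top = h).

h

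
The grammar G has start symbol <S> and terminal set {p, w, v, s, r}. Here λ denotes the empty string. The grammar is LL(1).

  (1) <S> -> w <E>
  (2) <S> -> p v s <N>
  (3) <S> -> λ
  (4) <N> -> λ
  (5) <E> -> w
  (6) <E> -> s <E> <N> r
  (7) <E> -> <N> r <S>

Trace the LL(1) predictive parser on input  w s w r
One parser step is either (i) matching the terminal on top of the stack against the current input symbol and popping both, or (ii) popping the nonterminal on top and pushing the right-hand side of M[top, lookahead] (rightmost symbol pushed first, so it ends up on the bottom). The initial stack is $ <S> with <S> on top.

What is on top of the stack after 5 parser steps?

step 1: stack=$ <S>  input=w s w r $  — expand <S> -> w <E>
step 2: stack=$ <E> w  input=w s w r $  — match w
step 3: stack=$ <E>  input=s w r $  — expand <E> -> s <E> <N> r
step 4: stack=$ r <N> <E> s  input=s w r $  — match s
step 5: stack=$ r <N> <E>  input=w r $  — expand <E> -> w
Stack after step 5: $ r <N> w (top = w).

w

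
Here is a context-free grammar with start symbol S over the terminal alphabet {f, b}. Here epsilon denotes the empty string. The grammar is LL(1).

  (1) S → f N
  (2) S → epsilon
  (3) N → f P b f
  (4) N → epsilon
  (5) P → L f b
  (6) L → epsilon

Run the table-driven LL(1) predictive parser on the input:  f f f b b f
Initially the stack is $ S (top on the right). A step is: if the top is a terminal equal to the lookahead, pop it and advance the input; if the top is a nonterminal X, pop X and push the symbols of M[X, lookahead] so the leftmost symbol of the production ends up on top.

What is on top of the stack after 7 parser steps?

step 1: stack=$ S  input=f f f b b f $  — expand S → f N
step 2: stack=$ N f  input=f f f b b f $  — match f
step 3: stack=$ N  input=f f b b f $  — expand N → f P b f
step 4: stack=$ f b P f  input=f f b b f $  — match f
step 5: stack=$ f b P  input=f b b f $  — expand P → L f b
step 6: stack=$ f b b f L  input=f b b f $  — expand L → epsilon
step 7: stack=$ f b b f  input=f b b f $  — match f
Stack after step 7: $ f b b (top = b).

b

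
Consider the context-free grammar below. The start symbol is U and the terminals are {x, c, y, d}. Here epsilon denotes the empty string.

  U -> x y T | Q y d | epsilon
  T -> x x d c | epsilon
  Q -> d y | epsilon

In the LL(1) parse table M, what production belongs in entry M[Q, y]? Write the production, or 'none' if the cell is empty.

FIRST(T) = {epsilon, x}
FIRST(Q) = {epsilon, d}
FIRST(U) = {epsilon, d, x, y}  (via Q y d)
FOLLOW(U) includes $ since U is the start symbol.
FOLLOW(Q): in U->Q y d, Q is followed by y d with FIRST {y}. Thus FOLLOW(Q) = {y}.
For Q -> d y: FIRST(d y) = {d}, so it goes in M[Q, t] for t ∈ {d}.
For Q -> epsilon: FIRST(epsilon) = {epsilon}, so it goes in M[Q, t] for t ∈ {}; since epsilon ∈ FIRST, also for every t ∈ FOLLOW(Q) = {y}.

Q -> epsilon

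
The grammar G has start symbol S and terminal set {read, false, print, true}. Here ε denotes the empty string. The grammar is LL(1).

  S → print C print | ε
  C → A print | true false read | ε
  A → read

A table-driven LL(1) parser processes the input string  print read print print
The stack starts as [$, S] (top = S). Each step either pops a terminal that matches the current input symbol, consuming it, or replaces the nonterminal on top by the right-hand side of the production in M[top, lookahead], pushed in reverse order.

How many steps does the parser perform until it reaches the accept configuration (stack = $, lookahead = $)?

step 1: stack=$ S  input=print read print print $  — expand S → print C print
step 2: stack=$ print C print  input=print read print print $  — match print
step 3: stack=$ print C  input=read print print $  — expand C → A print
step 4: stack=$ print print A  input=read print print $  — expand A → read
step 5: stack=$ print print read  input=read print print $  — match read
step 6: stack=$ print print  input=print print $  — match print
step 7: stack=$ print  input=print $  — match print
Accept reached after 7 steps.

7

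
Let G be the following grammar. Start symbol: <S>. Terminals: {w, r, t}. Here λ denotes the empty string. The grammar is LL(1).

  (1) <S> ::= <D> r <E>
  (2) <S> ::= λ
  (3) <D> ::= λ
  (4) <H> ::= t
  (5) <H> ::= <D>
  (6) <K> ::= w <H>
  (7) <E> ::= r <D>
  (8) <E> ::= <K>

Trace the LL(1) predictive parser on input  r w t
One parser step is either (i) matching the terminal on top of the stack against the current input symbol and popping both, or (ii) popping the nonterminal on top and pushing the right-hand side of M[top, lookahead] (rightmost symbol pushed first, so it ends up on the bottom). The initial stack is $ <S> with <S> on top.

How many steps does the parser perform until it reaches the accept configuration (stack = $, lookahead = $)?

step 1: stack=$ <S>  input=r w t $  — expand <S> ::= <D> r <E>
step 2: stack=$ <E> r <D>  input=r w t $  — expand <D> ::= λ
step 3: stack=$ <E> r  input=r w t $  — match r
step 4: stack=$ <E>  input=w t $  — expand <E> ::= <K>
step 5: stack=$ <K>  input=w t $  — expand <K> ::= w <H>
step 6: stack=$ <H> w  input=w t $  — match w
step 7: stack=$ <H>  input=t $  — expand <H> ::= t
step 8: stack=$ t  input=t $  — match t
Accept reached after 8 steps.

8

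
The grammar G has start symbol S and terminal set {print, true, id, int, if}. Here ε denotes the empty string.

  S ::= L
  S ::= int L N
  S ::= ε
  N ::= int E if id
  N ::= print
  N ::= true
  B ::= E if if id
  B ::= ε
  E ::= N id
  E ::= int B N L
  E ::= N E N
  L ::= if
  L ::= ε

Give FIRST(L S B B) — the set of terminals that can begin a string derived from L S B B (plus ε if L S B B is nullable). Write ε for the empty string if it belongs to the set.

{ε, if, int, print, true}

FIRST(N): from N::=int E if id we get {int}; from N::=print we get {print}; from N::=true we get {true}. So FIRST(N) = {int, print, true}.
FIRST(L): from L::=if we get {if}; from L::=ε we get {ε}. So FIRST(L) = {ε, if}.
FIRST(S): from S::=L we get {ε, if}; from S::=int L N we get {int}; from S::=ε we get {ε}. So FIRST(S) = {ε, if, int}.
FIRST(E): from E::=N id we get {int, print, true}; from E::=int B N L we get {int}; from E::=N E N we get {int, print, true}. So FIRST(E) = {int, print, true}.
FIRST(B): from B::=E if if id we get {int, print, true}; from B::=ε we get {ε}. So FIRST(B) = {ε, int, print, true}.
FIRST(L S B B): take FIRST of each symbol in turn, carrying on past any symbol whose FIRST contains ε; result {ε, if, int, print, true}.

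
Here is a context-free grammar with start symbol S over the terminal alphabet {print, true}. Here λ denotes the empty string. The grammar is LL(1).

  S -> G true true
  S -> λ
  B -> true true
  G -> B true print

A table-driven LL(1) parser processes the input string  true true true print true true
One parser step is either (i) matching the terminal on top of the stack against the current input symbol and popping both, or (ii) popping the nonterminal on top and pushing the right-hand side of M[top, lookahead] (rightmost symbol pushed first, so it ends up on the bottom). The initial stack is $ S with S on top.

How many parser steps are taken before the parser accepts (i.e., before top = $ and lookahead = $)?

9

step 1: stack=$ S  input=true true true print true true $  — expand S -> G true true
step 2: stack=$ true true G  input=true true true print true true $  — expand G -> B true print
step 3: stack=$ true true print true B  input=true true true print true true $  — expand B -> true true
step 4: stack=$ true true print true true true  input=true true true print true true $  — match true
step 5: stack=$ true true print true true  input=true true print true true $  — match true
step 6: stack=$ true true print true  input=true print true true $  — match true
step 7: stack=$ true true print  input=print true true $  — match print
step 8: stack=$ true true  input=true true $  — match true
step 9: stack=$ true  input=true $  — match true
Accept reached after 9 steps.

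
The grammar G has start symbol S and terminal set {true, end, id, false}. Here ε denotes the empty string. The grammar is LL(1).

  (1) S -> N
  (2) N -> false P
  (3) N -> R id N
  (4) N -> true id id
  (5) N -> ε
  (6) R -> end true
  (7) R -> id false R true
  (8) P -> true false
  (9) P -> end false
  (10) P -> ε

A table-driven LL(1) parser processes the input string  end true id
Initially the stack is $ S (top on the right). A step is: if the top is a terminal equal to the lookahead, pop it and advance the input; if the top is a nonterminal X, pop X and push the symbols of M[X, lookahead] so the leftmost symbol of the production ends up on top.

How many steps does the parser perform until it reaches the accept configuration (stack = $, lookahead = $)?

7

step 1: stack=$ S  input=end true id $  — expand S -> N
step 2: stack=$ N  input=end true id $  — expand N -> R id N
step 3: stack=$ N id R  input=end true id $  — expand R -> end true
step 4: stack=$ N id true end  input=end true id $  — match end
step 5: stack=$ N id true  input=true id $  — match true
step 6: stack=$ N id  input=id $  — match id
step 7: stack=$ N  input=$  — expand N -> ε
Accept reached after 7 steps.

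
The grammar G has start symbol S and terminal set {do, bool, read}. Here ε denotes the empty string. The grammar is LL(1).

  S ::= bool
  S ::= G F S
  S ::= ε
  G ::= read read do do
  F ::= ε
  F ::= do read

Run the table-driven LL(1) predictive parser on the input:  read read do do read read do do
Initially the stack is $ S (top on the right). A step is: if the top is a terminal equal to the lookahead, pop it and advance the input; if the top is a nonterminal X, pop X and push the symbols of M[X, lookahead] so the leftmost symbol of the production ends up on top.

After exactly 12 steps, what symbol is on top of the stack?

do

step 1: stack=$ S  input=read read do do read read do do $  — expand S ::= G F S
step 2: stack=$ S F G  input=read read do do read read do do $  — expand G ::= read read do do
step 3: stack=$ S F do do read read  input=read read do do read read do do $  — match read
step 4: stack=$ S F do do read  input=read do do read read do do $  — match read
step 5: stack=$ S F do do  input=do do read read do do $  — match do
step 6: stack=$ S F do  input=do read read do do $  — match do
step 7: stack=$ S F  input=read read do do $  — expand F ::= ε
step 8: stack=$ S  input=read read do do $  — expand S ::= G F S
step 9: stack=$ S F G  input=read read do do $  — expand G ::= read read do do
step 10: stack=$ S F do do read read  input=read read do do $  — match read
step 11: stack=$ S F do do read  input=read do do $  — match read
step 12: stack=$ S F do do  input=do do $  — match do
Stack after step 12: $ S F do (top = do).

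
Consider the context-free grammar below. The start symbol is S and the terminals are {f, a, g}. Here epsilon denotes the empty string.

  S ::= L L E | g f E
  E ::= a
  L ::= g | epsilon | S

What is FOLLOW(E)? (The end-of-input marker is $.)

{$, a, g}

FIRST(E): from E::=a we get {a}. So FIRST(E) = {a}.
FIRST(S): from S::=L L E we get {a, g}; from S::=g f E we get {g}. So FIRST(S) = {a, g}.
FIRST(L): from L::=g we get {g}; from L::=epsilon we get {epsilon}; from L::=S we get {a, g}. So FIRST(L) = {epsilon, a, g}.
FOLLOW(S) includes $ since S is the start symbol.
FOLLOW(L): in S::=L L E (occurrence 1), L is followed by L E with FIRST {a, g}; in S::=L L E (occurrence 2), L is followed by E with FIRST {a}. Thus FOLLOW(L) = {a, g}.
FOLLOW(S): in L::=S, the suffix after S is empty, so FOLLOW(S) ⊇ FOLLOW(L) = {a, g}. Thus FOLLOW(S) = {$, a, g}.
FOLLOW(E): in S::=L L E, the suffix after E is empty, so FOLLOW(E) ⊇ FOLLOW(S) = {$, a, g}; in S::=g f E, the suffix after E is empty, so FOLLOW(E) ⊇ FOLLOW(S) = {$, a, g}. Thus FOLLOW(E) = {$, a, g}.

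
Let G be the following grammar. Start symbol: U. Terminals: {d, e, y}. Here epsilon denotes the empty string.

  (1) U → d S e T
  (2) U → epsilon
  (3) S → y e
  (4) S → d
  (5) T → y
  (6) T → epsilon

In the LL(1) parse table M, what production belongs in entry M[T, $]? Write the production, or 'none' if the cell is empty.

T → epsilon

FIRST(U): from U→d S e T we get {d}; from U→epsilon we get {epsilon}. So FIRST(U) = {epsilon, d}.
FIRST(S): from S→y e we get {y}; from S→d we get {d}. So FIRST(S) = {d, y}.
FIRST(T): from T→y we get {y}; from T→epsilon we get {epsilon}. So FIRST(T) = {epsilon, y}.
FOLLOW(U) includes $ since U is the start symbol.
FOLLOW(U): U appears on no right-hand side. Thus FOLLOW(U) = {$}.
FOLLOW(T): in U→d S e T, the suffix after T is empty, so FOLLOW(T) ⊇ FOLLOW(U) = {$}. Thus FOLLOW(T) = {$}.
For T → y: FIRST(y) = {y}, so it goes in M[T, t] for t ∈ {y}.
For T → epsilon: FIRST(epsilon) = {epsilon}, so it goes in M[T, t] for t ∈ {}; since epsilon ∈ FIRST, also for every t ∈ FOLLOW(T) = {$}.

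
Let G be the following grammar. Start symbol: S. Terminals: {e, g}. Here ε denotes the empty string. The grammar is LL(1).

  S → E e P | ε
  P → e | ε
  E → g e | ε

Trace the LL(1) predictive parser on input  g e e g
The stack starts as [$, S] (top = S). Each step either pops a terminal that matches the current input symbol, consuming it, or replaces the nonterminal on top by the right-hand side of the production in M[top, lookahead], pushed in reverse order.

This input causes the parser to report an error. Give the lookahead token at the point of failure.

g

step 1: stack=$ S  input=g e e g $  — expand S → E e P
step 2: stack=$ P e E  input=g e e g $  — expand E → g e
step 3: stack=$ P e e g  input=g e e g $  — match g
step 4: stack=$ P e e  input=e e g $  — match e
step 5: stack=$ P e  input=e g $  — match e
step 6: stack=$ P  input=g $  — error: M[P, g] is empty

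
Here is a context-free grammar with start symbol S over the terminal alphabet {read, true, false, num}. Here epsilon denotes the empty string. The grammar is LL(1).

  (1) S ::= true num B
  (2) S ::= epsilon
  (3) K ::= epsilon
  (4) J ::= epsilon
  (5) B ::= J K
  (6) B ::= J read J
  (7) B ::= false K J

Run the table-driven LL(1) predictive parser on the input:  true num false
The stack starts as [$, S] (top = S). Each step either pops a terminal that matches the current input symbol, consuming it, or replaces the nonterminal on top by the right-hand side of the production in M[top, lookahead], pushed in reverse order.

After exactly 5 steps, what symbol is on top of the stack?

K

step 1: stack=$ S  input=true num false $  — expand S ::= true num B
step 2: stack=$ B num true  input=true num false $  — match true
step 3: stack=$ B num  input=num false $  — match num
step 4: stack=$ B  input=false $  — expand B ::= false K J
step 5: stack=$ J K false  input=false $  — match false
Stack after step 5: $ J K (top = K).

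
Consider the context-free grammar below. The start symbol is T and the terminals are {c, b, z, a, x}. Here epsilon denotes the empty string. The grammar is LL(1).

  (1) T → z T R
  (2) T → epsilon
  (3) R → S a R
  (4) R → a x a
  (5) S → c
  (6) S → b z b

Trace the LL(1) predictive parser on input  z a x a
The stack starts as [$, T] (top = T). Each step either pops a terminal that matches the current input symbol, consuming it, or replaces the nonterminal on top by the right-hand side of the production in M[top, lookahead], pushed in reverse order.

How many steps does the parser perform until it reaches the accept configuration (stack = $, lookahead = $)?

step 1: stack=$ T  input=z a x a $  — expand T → z T R
step 2: stack=$ R T z  input=z a x a $  — match z
step 3: stack=$ R T  input=a x a $  — expand T → epsilon
step 4: stack=$ R  input=a x a $  — expand R → a x a
step 5: stack=$ a x a  input=a x a $  — match a
step 6: stack=$ a x  input=x a $  — match x
step 7: stack=$ a  input=a $  — match a
Accept reached after 7 steps.

7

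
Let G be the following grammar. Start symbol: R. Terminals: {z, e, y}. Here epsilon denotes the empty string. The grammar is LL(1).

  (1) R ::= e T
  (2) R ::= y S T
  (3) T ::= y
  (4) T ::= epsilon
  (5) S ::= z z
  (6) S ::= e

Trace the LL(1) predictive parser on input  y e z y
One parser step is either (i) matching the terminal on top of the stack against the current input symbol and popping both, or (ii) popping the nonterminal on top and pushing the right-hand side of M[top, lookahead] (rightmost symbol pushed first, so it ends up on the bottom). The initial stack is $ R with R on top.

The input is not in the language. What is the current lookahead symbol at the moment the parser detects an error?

z

     Stack    Input      Action
  1  $ R      y e z y $  expand R ::= y S T
  2  $ T S y  y e z y $  match y
  3  $ T S    e z y $    expand S ::= e
  4  $ T e    e z y $    match e
  5  $ T      z y $      error: M[T, z] is empty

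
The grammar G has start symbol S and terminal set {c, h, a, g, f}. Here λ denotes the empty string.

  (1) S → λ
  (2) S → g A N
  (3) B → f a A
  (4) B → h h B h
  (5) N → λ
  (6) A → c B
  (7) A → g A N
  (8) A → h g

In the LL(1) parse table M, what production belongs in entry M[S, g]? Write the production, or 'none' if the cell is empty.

FIRST(S): from S→λ we get {λ}; from S→g A N we get {g}. So FIRST(S) = {λ, g}.
FIRST(B): from B→f a A we get {f}; from B→h h B h we get {h}. So FIRST(B) = {f, h}.
FIRST(N): from N→λ we get {λ}. So FIRST(N) = {λ}.
FIRST(A): from A→c B we get {c}; from A→g A N we get {g}; from A→h g we get {h}. So FIRST(A) = {c, g, h}.
FOLLOW(S) includes $ since S is the start symbol.
FOLLOW(S): S appears on no right-hand side. Thus FOLLOW(S) = {$}.
For S → λ: FIRST(λ) = {λ}, so it goes in M[S, t] for t ∈ {}; since λ ∈ FIRST, also for every t ∈ FOLLOW(S) = {$}.
For S → g A N: FIRST(g A N) = {g}, so it goes in M[S, t] for t ∈ {g}.

S → g A N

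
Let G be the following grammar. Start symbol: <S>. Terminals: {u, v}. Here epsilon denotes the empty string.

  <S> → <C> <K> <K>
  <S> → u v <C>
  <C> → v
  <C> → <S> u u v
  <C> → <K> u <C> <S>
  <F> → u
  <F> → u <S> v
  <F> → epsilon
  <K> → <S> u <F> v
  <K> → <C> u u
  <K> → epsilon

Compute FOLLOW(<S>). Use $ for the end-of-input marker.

{$, u, v}

FIRST(<F>): from <F>→u we get {u}; from <F>→u <S> v we get {u}; from <F>→epsilon we get {epsilon}. So FIRST(<F>) = {epsilon, u}.
FIRST(<S>): from <S>→<C> <K> <K> we get {u, v}; from <S>→u v <C> we get {u}. So FIRST(<S>) = {u, v}.
FIRST(<C>): from <C>→v we get {v}; from <C>→<S> u u v we get {u, v}; from <C>→<K> u <C> <S> we get {u, v}. So FIRST(<C>) = {u, v}.
FIRST(<K>): from <K>→<S> u <F> v we get {u, v}; from <K>→<C> u u we get {u, v}; from <K>→epsilon we get {epsilon}. So FIRST(<K>) = {epsilon, u, v}.
FOLLOW(<S>) includes $ since <S> is the start symbol.
FOLLOW(<F>): in <K>→<S> u <F> v, <F> is followed by v with FIRST {v}. Thus FOLLOW(<F>) = {v}.
FOLLOW(<S>): in <C>→<S> u u v, <S> is followed by u u v with FIRST {u}; in <C>→<K> u <C> <S>, the suffix after <S> is empty, so FOLLOW(<S>) ⊇ FOLLOW(<C>) = {$, u, v}; in <F>→u <S> v, <S> is followed by v with FIRST {v}; in <K>→<S> u <F> v, <S> is followed by u <F> v with FIRST {u}. Thus FOLLOW(<S>) = {$, u, v}.
FOLLOW(<C>): in <S>→<C> <K> <K>, <C> is followed by <K> <K> with FIRST {epsilon, u, v}; in <S>→<C> <K> <K>, the suffix after <C> is nullable, so FOLLOW(<C>) ⊇ FOLLOW(<S>) = {$, u, v}; in <S>→u v <C>, the suffix after <C> is empty, so FOLLOW(<C>) ⊇ FOLLOW(<S>) = {$, u, v}; in <C>→<K> u <C> <S>, <C> is followed by <S> with FIRST {u, v}; in <K>→<C> u u, <C> is followed by u u with FIRST {u}. Thus FOLLOW(<C>) = {$, u, v}.
FOLLOW(<K>): in <S>→<C> <K> <K> (occurrence 1), <K> is followed by <K> with FIRST {epsilon, u, v}; in <S>→<C> <K> <K> (occurrence 1), the suffix after <K> is nullable, so FOLLOW(<K>) ⊇ FOLLOW(<S>) = {$, u, v}; in <S>→<C> <K> <K> (occurrence 2), the suffix after <K> is empty, so FOLLOW(<K>) ⊇ FOLLOW(<S>) = {$, u, v}; in <C>→<K> u <C> <S>, <K> is followed by u <C> <S> with FIRST {u}. Thus FOLLOW(<K>) = {$, u, v}.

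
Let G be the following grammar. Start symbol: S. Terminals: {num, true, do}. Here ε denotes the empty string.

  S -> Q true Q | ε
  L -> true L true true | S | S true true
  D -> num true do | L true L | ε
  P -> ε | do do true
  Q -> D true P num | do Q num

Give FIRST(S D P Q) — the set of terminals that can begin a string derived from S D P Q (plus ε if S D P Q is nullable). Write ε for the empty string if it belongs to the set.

{do, num, true}

FIRST(P) = {ε, do}
FIRST(S) = {ε, do, num, true}  (via Q true Q)
FIRST(L) = {ε, do, num, true}  (via S, S true true)
FIRST(D) = {ε, do, num, true}  (via L true L)
FIRST(Q) = {do, num, true}  (via D true P num)
FIRST(S D P Q): take FIRST of each symbol in turn, carrying on past any symbol whose FIRST contains ε; result {do, num, true}.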